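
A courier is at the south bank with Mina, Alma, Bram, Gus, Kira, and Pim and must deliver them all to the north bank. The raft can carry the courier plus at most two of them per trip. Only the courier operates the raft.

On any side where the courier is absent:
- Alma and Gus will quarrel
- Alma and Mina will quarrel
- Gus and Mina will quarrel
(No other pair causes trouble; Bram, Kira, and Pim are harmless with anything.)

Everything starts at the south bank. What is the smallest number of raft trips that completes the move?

9

Counting alone: the courier can take at most 2 across per trip to the north bank, so moving all 6 needs at least 3 loaded trips out, with a return between consecutive ones — at least 5 crossings.
The safety rule pushes this higher. Following every safe sequence of crossings, the most of the 6 that can be at the north bank as the raft arrives there on crossings 5, 7 is 4, 5 respectively — never all 6.
So no plan with fewer than 9 crossings exists, and this one achieves 9:
1. Courier goes to the north bank with Alma and Mina.
2. Courier goes back to the south bank with Mina.
3. Courier goes to the north bank with Bram and Mina.
4. Courier goes back to the south bank with Mina.
5. Courier goes to the north bank with Kira and Mina.
6. Courier goes back to the south bank with Mina.
7. Courier goes to the north bank with Mina and Pim.
8. Courier goes back to the south bank with Mina.
9. Courier goes to the north bank with Gus and Mina.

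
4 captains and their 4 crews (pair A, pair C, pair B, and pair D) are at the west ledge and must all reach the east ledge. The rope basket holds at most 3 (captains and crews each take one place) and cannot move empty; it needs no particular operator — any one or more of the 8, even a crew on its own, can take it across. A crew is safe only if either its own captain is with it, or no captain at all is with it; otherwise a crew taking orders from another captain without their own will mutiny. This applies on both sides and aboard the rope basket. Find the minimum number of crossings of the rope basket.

Counting alone: each trip to the east ledge takes at most 3 across and each return brings at least 1 back, so after t trips out (and t−1 returns) at most 3t − (t−1) of the 8 are across; that first reaches 8 at t = 4, so at least 7 crossings are needed.
The safety rule pushes this higher. Following every safe sequence of crossings, the most of the 8 that can be at the east ledge as the rope basket arrives there on crossing 7 is 7 — never all 8.
So no plan with fewer than 9 crossings exists, and this one achieves 9:
1. captain A and crew A cross → the east ledge.
2. captain A crosses ← the west ledge.
3. captain A, captain C, and crew C cross → the east ledge.
4. captain A and crew A cross ← the west ledge.
5. captain A, captain B, and captain D cross → the east ledge.
6. crew C crosses ← the west ledge.
7. crew A and crew C cross → the east ledge.
8. crew A crosses ← the west ledge.
9. crew A, crew B, and crew D cross → the east ledge.

9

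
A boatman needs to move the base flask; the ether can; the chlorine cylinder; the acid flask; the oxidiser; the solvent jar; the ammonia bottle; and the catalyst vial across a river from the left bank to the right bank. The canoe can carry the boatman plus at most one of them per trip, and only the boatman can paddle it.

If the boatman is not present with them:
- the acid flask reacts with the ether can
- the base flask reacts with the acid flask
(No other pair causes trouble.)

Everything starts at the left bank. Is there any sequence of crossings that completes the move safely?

1. Boatman goes to the right bank with the acid flask.
2. Boatman goes back to the left bank alone.
3. Boatman goes to the right bank with the base flask.
4. Boatman goes back to the left bank with the acid flask.
5. Boatman goes to the right bank with the ether can.
6. Boatman goes back to the left bank alone.
7. Boatman goes to the right bank with the chlorine cylinder.
8. Boatman goes back to the left bank alone.
9. Boatman goes to the right bank with the oxidiser.
10. Boatman goes back to the left bank alone.
11. Boatman goes to the right bank with the solvent jar.
12. Boatman goes back to the left bank alone.
13. Boatman goes to the right bank with the ammonia bottle.
14. Boatman goes back to the left bank alone.
15. Boatman goes to the right bank with the catalyst vial.
16. Boatman goes back to the left bank alone.
17. Boatman goes to the right bank with the acid flask.

Yes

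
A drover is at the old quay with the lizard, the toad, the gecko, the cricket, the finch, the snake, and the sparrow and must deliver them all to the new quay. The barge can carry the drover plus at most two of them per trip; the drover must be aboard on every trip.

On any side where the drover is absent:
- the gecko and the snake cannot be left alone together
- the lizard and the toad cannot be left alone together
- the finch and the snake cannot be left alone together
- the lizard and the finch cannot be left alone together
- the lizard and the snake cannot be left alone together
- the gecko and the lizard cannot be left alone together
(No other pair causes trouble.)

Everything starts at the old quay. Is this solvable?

Yes

1. Drover goes to the new quay with the lizard and the snake.  [the old quay: the cricket, the finch, the gecko, the sparrow, the toad | the new quay: the lizard, the snake]
2. Drover goes back to the old quay with the lizard.  [the old quay: the cricket, the finch, the gecko, the lizard, the sparrow, the toad | the new quay: the snake]
3. Drover goes to the new quay with the lizard and the toad.  [the old quay: the cricket, the finch, the gecko, the sparrow | the new quay: the lizard, the snake, the toad]
4. Drover goes back to the old quay with the lizard.  [the old quay: the cricket, the finch, the gecko, the lizard, the sparrow | the new quay: the snake, the toad]
5. Drover goes to the new quay with the cricket and the lizard.  [the old quay: the finch, the gecko, the sparrow | the new quay: the cricket, the lizard, the snake, the toad]
6. Drover goes back to the old quay with the lizard.  [the old quay: the finch, the gecko, the lizard, the sparrow | the new quay: the cricket, the snake, the toad]
7. Drover goes to the new quay with the lizard and the sparrow.  [the old quay: the finch, the gecko | the new quay: the cricket, the lizard, the snake, the sparrow, the toad]
8. Drover goes back to the old quay with the lizard.  [the old quay: the finch, the gecko, the lizard | the new quay: the cricket, the snake, the sparrow, the toad]
9. Drover goes to the new quay with the finch and the gecko.  [the old quay: the lizard | the new quay: the cricket, the finch, the gecko, the snake, the sparrow, the toad]
10. Drover goes back to the old quay with the snake.  [the old quay: the lizard, the snake | the new quay: the cricket, the finch, the gecko, the sparrow, the toad]
11. Drover goes to the new quay with the lizard and the snake.  [the old quay: — | the new quay: the cricket, the finch, the gecko, the lizard, the snake, the sparrow, the toad]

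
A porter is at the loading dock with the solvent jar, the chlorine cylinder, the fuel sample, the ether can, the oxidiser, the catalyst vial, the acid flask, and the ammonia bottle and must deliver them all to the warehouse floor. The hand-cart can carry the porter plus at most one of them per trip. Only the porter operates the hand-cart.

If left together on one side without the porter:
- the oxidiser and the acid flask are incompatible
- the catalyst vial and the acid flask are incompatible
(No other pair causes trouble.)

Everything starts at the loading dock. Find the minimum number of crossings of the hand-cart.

Counting alone: the porter can take at most 1 across per trip to the warehouse floor, so moving all 8 needs at least 8 loaded trips out, with a return between consecutive ones — at least 15 crossings.
The safety rule pushes this higher. Following every safe sequence of crossings, the most of the 8 that can be at the warehouse floor as the hand-cart arrives there on crossing 15 is 7 — never all 8.
So no plan with fewer than 17 crossings exists, and this one achieves 17:
1. Porter goes to the warehouse floor with the acid flask.
2. Porter goes back to the loading dock alone.
3. Porter goes to the warehouse floor with the solvent jar.
4. Porter goes back to the loading dock alone.
5. Porter goes to the warehouse floor with the chlorine cylinder.
6. Porter goes back to the loading dock alone.
7. Porter goes to the warehouse floor with the fuel sample.
8. Porter goes back to the loading dock alone.
9. Porter goes to the warehouse floor with the ether can.
10. Porter goes back to the loading dock alone.
11. Porter goes to the warehouse floor with the oxidiser.
12. Porter goes back to the loading dock with the acid flask.
13. Porter goes to the warehouse floor with the catalyst vial.
14. Porter goes back to the loading dock alone.
15. Porter goes to the warehouse floor with the ammonia bottle.
16. Porter goes back to the loading dock alone.
17. Porter goes to the warehouse floor with the acid flask.

17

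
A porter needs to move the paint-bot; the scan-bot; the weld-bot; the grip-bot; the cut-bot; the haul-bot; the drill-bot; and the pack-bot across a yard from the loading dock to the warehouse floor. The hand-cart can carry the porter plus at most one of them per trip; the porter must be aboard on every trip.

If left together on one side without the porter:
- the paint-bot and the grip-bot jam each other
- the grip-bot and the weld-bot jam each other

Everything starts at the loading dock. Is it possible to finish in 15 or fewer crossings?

No

Counting alone: the porter can take at most 1 across per trip to the warehouse floor, so moving all 8 needs at least 8 loaded trips out, with a return between consecutive ones — at least 15 crossings.
The safety rule pushes this higher. Following every safe sequence of crossings, the most of the 8 that can be at the warehouse floor as the hand-cart arrives there on crossing 15 is 7 — never all 8.
So the move cannot be finished within 15 crossings. (The shortest complete plan takes 17:)
1. Porter goes to the warehouse floor with the grip-bot.
2. Porter goes back to the loading dock alone.
3. Porter goes to the warehouse floor with the paint-bot.
4. Porter goes back to the loading dock with the grip-bot.
5. Porter goes to the warehouse floor with the weld-bot.
6. Porter goes back to the loading dock alone.
7. Porter goes to the warehouse floor with the scan-bot.
8. Porter goes back to the loading dock alone.
9. Porter goes to the warehouse floor with the cut-bot.
10. Porter goes back to the loading dock alone.
11. Porter goes to the warehouse floor with the haul-bot.
12. Porter goes back to the loading dock alone.
13. Porter goes to the warehouse floor with the drill-bot.
14. Porter goes back to the loading dock alone.
15. Porter goes to the warehouse floor with the pack-bot.
16. Porter goes back to the loading dock alone.
17. Porter goes to the warehouse floor with the grip-bot.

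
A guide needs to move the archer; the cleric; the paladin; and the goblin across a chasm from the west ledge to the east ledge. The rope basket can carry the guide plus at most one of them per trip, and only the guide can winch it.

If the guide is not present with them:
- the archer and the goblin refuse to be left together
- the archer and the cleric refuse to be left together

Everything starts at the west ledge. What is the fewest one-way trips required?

Counting alone: the guide can take at most 1 across per trip to the east ledge, so moving all 4 needs at least 4 loaded trips out, with a return between consecutive ones — at least 7 crossings.
The safety rule pushes this higher. Following every safe sequence of crossings, the most of the 4 that can be at the east ledge as the rope basket arrives there on crossing 7 is 3 — never all 4.
So no plan with fewer than 9 crossings exists, and this one achieves 9:
1. Guide goes to the east ledge with the archer.
2. Guide goes back to the west ledge alone.
3. Guide goes to the east ledge with the cleric.
4. Guide goes back to the west ledge with the archer.
5. Guide goes to the east ledge with the goblin.
6. Guide goes back to the west ledge alone.
7. Guide goes to the east ledge with the paladin.
8. Guide goes back to the west ledge alone.
9. Guide goes to the east ledge with the archer.

9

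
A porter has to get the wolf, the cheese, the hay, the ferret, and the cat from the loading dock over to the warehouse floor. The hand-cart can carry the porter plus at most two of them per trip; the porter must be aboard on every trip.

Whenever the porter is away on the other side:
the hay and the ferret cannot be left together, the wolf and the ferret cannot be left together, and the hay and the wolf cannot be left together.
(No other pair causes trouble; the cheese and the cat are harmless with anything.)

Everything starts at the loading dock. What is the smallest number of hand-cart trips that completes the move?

Counting alone: the porter can take at most 2 across per trip to the warehouse floor, so moving all 5 needs at least 3 loaded trips out, with a return between consecutive ones — at least 5 crossings.
The safety rule pushes this higher. Following every safe sequence of crossings, the most of the 5 that can be at the warehouse floor as the hand-cart arrives there on crossing 5 is 4 — never all 5.
So no plan with fewer than 7 crossings exists, and this one achieves 7:
1. Porter goes to the warehouse floor with the hay and the wolf.
2. Porter goes back to the loading dock with the wolf.
3. Porter goes to the warehouse floor with the cheese and the wolf.
4. Porter goes back to the loading dock with the wolf.
5. Porter goes to the warehouse floor with the cat and the wolf.
6. Porter goes back to the loading dock with the wolf.
7. Porter goes to the warehouse floor with the ferret and the wolf.

7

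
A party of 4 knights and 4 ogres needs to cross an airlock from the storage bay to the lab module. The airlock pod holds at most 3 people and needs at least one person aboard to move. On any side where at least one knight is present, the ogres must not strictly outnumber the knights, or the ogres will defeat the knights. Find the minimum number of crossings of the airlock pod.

Counting alone: each trip to the lab module takes at most 3 across and each return brings at least 1 back, so after t trips out (and t−1 returns) at most 3t − (t−1) of the 8 are across; that first reaches 8 at t = 4, so at least 7 crossings are needed.
The safety rule pushes this higher. Following every safe sequence of crossings, the most of the 8 that can be at the lab module as the airlock pod arrives there on crossing 7 is 7 — never all 8.
So no plan with fewer than 9 crossings exists, and this one achieves 9:
1. 2 ogres → the lab module.  (the storage bay: 4K 2O; the lab module: 0K 2O)
2. 1 ogre ← the storage bay.  (the storage bay: 4K 3O; the lab module: 0K 1O)
3. 3 ogres → the lab module.  (the storage bay: 4K 0O; the lab module: 0K 4O)
4. 1 ogre ← the storage bay.  (the storage bay: 4K 1O; the lab module: 0K 3O)
5. 3 knights → the lab module.  (the storage bay: 1K 1O; the lab module: 3K 3O)
6. 1 knight and 1 ogre ← the storage bay.  (the storage bay: 2K 2O; the lab module: 2K 2O)
7. 2 knights → the lab module.  (the storage bay: 0K 2O; the lab module: 4K 2O)
8. 1 ogre ← the storage bay.  (the storage bay: 0K 3O; the lab module: 4K 1O)
9. 3 ogres → the lab module.  (the storage bay: 0K 0O; the lab module: 4K 4O)

9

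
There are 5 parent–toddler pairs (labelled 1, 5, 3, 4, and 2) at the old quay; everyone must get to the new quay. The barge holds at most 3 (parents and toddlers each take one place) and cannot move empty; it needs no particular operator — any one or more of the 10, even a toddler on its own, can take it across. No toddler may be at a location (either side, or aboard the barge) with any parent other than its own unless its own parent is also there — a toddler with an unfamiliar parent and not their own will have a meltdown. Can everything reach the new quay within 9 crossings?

Counting alone: each trip to the new quay takes at most 3 across and each return brings at least 1 back, so after t trips out (and t−1 returns) at most 3t − (t−1) of the 10 are across; that first reaches 10 at t = 5, so at least 9 crossings are needed.
The safety rule pushes this higher. Following every safe sequence of crossings, the most of the 10 that can be at the new quay as the barge arrives there on crossing 9 is 9 — never all 10.
So the move cannot be finished within 9 crossings. (The shortest complete plan takes 11:)
1. parent 1 and toddler 1 cross → the new quay.
2. parent 1 crosses ← the old quay.
3. toddler 3, toddler 4, and toddler 5 cross → the new quay.
4. toddler 1 crosses ← the old quay.
5. parent 3, parent 4, and parent 5 cross → the new quay.
6. parent 5 and toddler 5 cross ← the old quay.
7. parent 1, parent 2, and parent 5 cross → the new quay.
8. toddler 3 crosses ← the old quay.
9. toddler 1 and toddler 5 cross → the new quay.
10. toddler 1 crosses ← the old quay.
11. toddler 1, toddler 2, and toddler 3 cross → the new quay.

No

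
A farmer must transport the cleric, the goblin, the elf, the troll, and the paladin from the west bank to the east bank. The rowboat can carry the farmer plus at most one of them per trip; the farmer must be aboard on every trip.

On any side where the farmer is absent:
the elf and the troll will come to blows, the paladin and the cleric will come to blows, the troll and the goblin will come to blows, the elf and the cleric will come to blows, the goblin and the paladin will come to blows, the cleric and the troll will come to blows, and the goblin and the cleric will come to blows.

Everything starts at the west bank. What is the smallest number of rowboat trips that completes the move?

impossible

Whatever the first load, the items left behind include a forbidden pair without the farmer. No opening move is safe, so no plan exists.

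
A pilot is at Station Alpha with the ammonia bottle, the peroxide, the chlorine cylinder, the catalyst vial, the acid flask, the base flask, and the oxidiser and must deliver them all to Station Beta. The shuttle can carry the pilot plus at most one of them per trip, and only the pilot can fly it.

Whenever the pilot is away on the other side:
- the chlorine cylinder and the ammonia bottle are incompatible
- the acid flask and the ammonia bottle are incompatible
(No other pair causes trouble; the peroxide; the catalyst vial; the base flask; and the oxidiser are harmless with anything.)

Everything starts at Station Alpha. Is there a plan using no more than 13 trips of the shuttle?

Counting alone: the pilot can take at most 1 across per trip to Station Beta, so moving all 7 needs at least 7 loaded trips out, with a return between consecutive ones — at least 13 crossings.
The safety rule pushes this higher. Following every safe sequence of crossings, the most of the 7 that can be at Station Beta as the shuttle arrives there on crossing 13 is 6 — never all 7.
So the move cannot be finished within 13 crossings. (The shortest complete plan takes 15:)
1. Pilot goes to Station Beta with the ammonia bottle.  [Station Alpha: the acid flask, the base flask, the catalyst vial, the chlorine cylinder, the oxidiser, the peroxide | Station Beta: the ammonia bottle]
2. Pilot goes back to Station Alpha alone.  [Station Alpha: the acid flask, the base flask, the catalyst vial, the chlorine cylinder, the oxidiser, the peroxide | Station Beta: the ammonia bottle]
3. Pilot goes to Station Beta with the peroxide.  [Station Alpha: the acid flask, the base flask, the catalyst vial, the chlorine cylinder, the oxidiser | Station Beta: the ammonia bottle, the peroxide]
4. Pilot goes back to Station Alpha alone.  [Station Alpha: the acid flask, the base flask, the catalyst vial, the chlorine cylinder, the oxidiser | Station Beta: the ammonia bottle, the peroxide]
5. Pilot goes to Station Beta with the chlorine cylinder.  [Station Alpha: the acid flask, the base flask, the catalyst vial, the oxidiser | Station Beta: the ammonia bottle, the chlorine cylinder, the peroxide]
6. Pilot goes back to Station Alpha with the ammonia bottle.  [Station Alpha: the acid flask, the ammonia bottle, the base flask, the catalyst vial, the oxidiser | Station Beta: the chlorine cylinder, the peroxide]
7. Pilot goes to Station Beta with the acid flask.  [Station Alpha: the ammonia bottle, the base flask, the catalyst vial, the oxidiser | Station Beta: the acid flask, the chlorine cylinder, the peroxide]
8. Pilot goes back to Station Alpha alone.  [Station Alpha: the ammonia bottle, the base flask, the catalyst vial, the oxidiser | Station Beta: the acid flask, the chlorine cylinder, the peroxide]
9. Pilot goes to Station Beta with the catalyst vial.  [Station Alpha: the ammonia bottle, the base flask, the oxidiser | Station Beta: the acid flask, the catalyst vial, the chlorine cylinder, the peroxide]
10. Pilot goes back to Station Alpha alone.  [Station Alpha: the ammonia bottle, the base flask, the oxidiser | Station Beta: the acid flask, the catalyst vial, the chlorine cylinder, the peroxide]
11. Pilot goes to Station Beta with the base flask.  [Station Alpha: the ammonia bottle, the oxidiser | Station Beta: the acid flask, the base flask, the catalyst vial, the chlorine cylinder, the peroxide]
12. Pilot goes back to Station Alpha alone.  [Station Alpha: the ammonia bottle, the oxidiser | Station Beta: the acid flask, the base flask, the catalyst vial, the chlorine cylinder, the peroxide]
13. Pilot goes to Station Beta with the oxidiser.  [Station Alpha: the ammonia bottle | Station Beta: the acid flask, the base flask, the catalyst vial, the chlorine cylinder, the oxidiser, the peroxide]
14. Pilot goes back to Station Alpha alone.  [Station Alpha: the ammonia bottle | Station Beta: the acid flask, the base flask, the catalyst vial, the chlorine cylinder, the oxidiser, the peroxide]
15. Pilot goes to Station Beta with the ammonia bottle.  [Station Alpha: — | Station Beta: the acid flask, the ammonia bottle, the base flask, the catalyst vial, the chlorine cylinder, the oxidiser, the peroxide]

No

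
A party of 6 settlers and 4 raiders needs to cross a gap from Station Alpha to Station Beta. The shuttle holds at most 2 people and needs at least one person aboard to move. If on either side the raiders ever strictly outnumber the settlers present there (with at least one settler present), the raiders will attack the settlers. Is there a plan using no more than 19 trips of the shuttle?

Yes

Yes — this plan uses 17 crossings (≤ 19):
1. 2 raiders → Station Beta.  (Station Alpha: 6S 2R; Station Beta: 0S 2R)
2. 1 raider ← Station Alpha.  (Station Alpha: 6S 3R; Station Beta: 0S 1R)
3. 2 raiders → Station Beta.  (Station Alpha: 6S 1R; Station Beta: 0S 3R)
4. 1 raider ← Station Alpha.  (Station Alpha: 6S 2R; Station Beta: 0S 2R)
5. 2 settlers → Station Beta.  (Station Alpha: 4S 2R; Station Beta: 2S 2R)
6. 1 raider ← Station Alpha.  (Station Alpha: 4S 3R; Station Beta: 2S 1R)
7. 1 settler and 1 raider → Station Beta.  (Station Alpha: 3S 2R; Station Beta: 3S 2R)
8. 1 raider ← Station Alpha.  (Station Alpha: 3S 3R; Station Beta: 3S 1R)
9. 2 raiders → Station Beta.  (Station Alpha: 3S 1R; Station Beta: 3S 3R)
10. 1 raider ← Station Alpha.  (Station Alpha: 3S 2R; Station Beta: 3S 2R)
11. 1 settler and 1 raider → Station Beta.  (Station Alpha: 2S 1R; Station Beta: 4S 3R)
12. 1 raider ← Station Alpha.  (Station Alpha: 2S 2R; Station Beta: 4S 2R)
13. 2 raiders → Station Beta.  (Station Alpha: 2S 0R; Station Beta: 4S 4R)
14. 1 raider ← Station Alpha.  (Station Alpha: 2S 1R; Station Beta: 4S 3R)
15. 1 settler and 1 raider → Station Beta.  (Station Alpha: 1S 0R; Station Beta: 5S 4R)
16. 1 raider ← Station Alpha.  (Station Alpha: 1S 1R; Station Beta: 5S 3R)
17. 1 settler and 1 raider → Station Beta.  (Station Alpha: 0S 0R; Station Beta: 6S 4R)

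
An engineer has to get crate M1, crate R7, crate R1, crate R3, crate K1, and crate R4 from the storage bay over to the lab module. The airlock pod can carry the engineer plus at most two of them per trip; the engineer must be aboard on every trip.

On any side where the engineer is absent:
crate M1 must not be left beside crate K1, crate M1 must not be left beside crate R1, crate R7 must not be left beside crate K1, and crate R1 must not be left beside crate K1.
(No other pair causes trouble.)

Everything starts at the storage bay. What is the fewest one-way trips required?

Counting alone: the engineer can take at most 2 across per trip to the lab module, so moving all 6 needs at least 3 loaded trips out, with a return between consecutive ones — at least 5 crossings.
The safety rule pushes this higher. Following every safe sequence of crossings, the most of the 6 that can be at the lab module as the airlock pod arrives there on crossings 5, 7 is 4, 5 respectively — never all 6.
So no plan with fewer than 9 crossings exists, and this one achieves 9:
1. Engineer goes to the lab module with crate K1 and crate M1.  [the storage bay: crate R1, crate R3, crate R4, crate R7 | the lab module: crate K1, crate M1]
2. Engineer goes back to the storage bay with crate M1.  [the storage bay: crate M1, crate R1, crate R3, crate R4, crate R7 | the lab module: crate K1]
3. Engineer goes to the lab module with crate M1 and crate R7.  [the storage bay: crate R1, crate R3, crate R4 | the lab module: crate K1, crate M1, crate R7]
4. Engineer goes back to the storage bay with crate K1.  [the storage bay: crate K1, crate R1, crate R3, crate R4 | the lab module: crate M1, crate R7]
5. Engineer goes to the lab module with crate R1 and crate R3.  [the storage bay: crate K1, crate R4 | the lab module: crate M1, crate R1, crate R3, crate R7]
6. Engineer goes back to the storage bay with crate M1.  [the storage bay: crate K1, crate M1, crate R4 | the lab module: crate R1, crate R3, crate R7]
7. Engineer goes to the lab module with crate M1 and crate R4.  [the storage bay: crate K1 | the lab module: crate M1, crate R1, crate R3, crate R4, crate R7]
8. Engineer goes back to the storage bay with crate M1.  [the storage bay: crate K1, crate M1 | the lab module: crate R1, crate R3, crate R4, crate R7]
9. Engineer goes to the lab module with crate K1 and crate M1.  [the storage bay: — | the lab module: crate K1, crate M1, crate R1, crate R3, crate R4, crate R7]

9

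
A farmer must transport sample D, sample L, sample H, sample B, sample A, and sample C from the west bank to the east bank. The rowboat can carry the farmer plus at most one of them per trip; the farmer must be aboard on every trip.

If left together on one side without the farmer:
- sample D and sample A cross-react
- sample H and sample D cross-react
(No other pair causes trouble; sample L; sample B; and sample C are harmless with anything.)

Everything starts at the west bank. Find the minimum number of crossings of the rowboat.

Counting alone: the farmer can take at most 1 across per trip to the east bank, so moving all 6 needs at least 6 loaded trips out, with a return between consecutive ones — at least 11 crossings.
The safety rule pushes this higher. Following every safe sequence of crossings, the most of the 6 that can be at the east bank as the rowboat arrives there on crossing 11 is 5 — never all 6.
So no plan with fewer than 13 crossings exists, and this one achieves 13:
1. Farmer goes to the east bank with sample D.
2. Farmer goes back to the west bank alone.
3. Farmer goes to the east bank with sample L.
4. Farmer goes back to the west bank alone.
5. Farmer goes to the east bank with sample H.
6. Farmer goes back to the west bank with sample D.
7. Farmer goes to the east bank with sample A.
8. Farmer goes back to the west bank alone.
9. Farmer goes to the east bank with sample B.
10. Farmer goes back to the west bank alone.
11. Farmer goes to the east bank with sample C.
12. Farmer goes back to the west bank alone.
13. Farmer goes to the east bank with sample D.

13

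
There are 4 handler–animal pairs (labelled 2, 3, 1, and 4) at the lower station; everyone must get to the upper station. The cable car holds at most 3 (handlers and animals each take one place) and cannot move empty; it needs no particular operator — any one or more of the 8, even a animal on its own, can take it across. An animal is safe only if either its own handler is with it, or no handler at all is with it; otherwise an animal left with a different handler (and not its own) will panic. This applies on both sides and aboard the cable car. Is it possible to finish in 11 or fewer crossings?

Yes

Yes — this plan uses 9 crossings (≤ 11):
1. animal 2 and handler 2 cross → the upper station.
2. handler 2 crosses ← the lower station.
3. animal 3, handler 2, and handler 3 cross → the upper station.
4. animal 2 and handler 2 cross ← the lower station.
5. handler 1, handler 2, and handler 4 cross → the upper station.
6. animal 3 crosses ← the lower station.
7. animal 2 and animal 3 cross → the upper station.
8. animal 2 crosses ← the lower station.
9. animal 1, animal 2, and animal 4 cross → the upper station.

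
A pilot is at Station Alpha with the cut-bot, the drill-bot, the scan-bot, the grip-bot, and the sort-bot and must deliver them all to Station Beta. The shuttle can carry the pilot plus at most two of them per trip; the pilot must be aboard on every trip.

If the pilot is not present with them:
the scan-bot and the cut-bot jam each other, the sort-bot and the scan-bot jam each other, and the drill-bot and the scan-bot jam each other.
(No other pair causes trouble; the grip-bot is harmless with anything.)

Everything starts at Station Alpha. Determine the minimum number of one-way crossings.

Counting alone: the pilot can take at most 2 across per trip to Station Beta, so moving all 5 needs at least 3 loaded trips out, with a return between consecutive ones — at least 5 crossings.
The plan below uses exactly 5 crossings, so it is optimal:
1. Pilot goes to Station Beta with the cut-bot and the scan-bot.  [Station Alpha: the drill-bot, the grip-bot, the sort-bot | Station Beta: the cut-bot, the scan-bot]
2. Pilot goes back to Station Alpha with the scan-bot.  [Station Alpha: the drill-bot, the grip-bot, the scan-bot, the sort-bot | Station Beta: the cut-bot]
3. Pilot goes to Station Beta with the drill-bot and the sort-bot.  [Station Alpha: the grip-bot, the scan-bot | Station Beta: the cut-bot, the drill-bot, the sort-bot]
4. Pilot goes back to Station Alpha alone.  [Station Alpha: the grip-bot, the scan-bot | Station Beta: the cut-bot, the drill-bot, the sort-bot]
5. Pilot goes to Station Beta with the grip-bot and the scan-bot.  [Station Alpha: — | Station Beta: the cut-bot, the drill-bot, the grip-bot, the scan-bot, the sort-bot]

5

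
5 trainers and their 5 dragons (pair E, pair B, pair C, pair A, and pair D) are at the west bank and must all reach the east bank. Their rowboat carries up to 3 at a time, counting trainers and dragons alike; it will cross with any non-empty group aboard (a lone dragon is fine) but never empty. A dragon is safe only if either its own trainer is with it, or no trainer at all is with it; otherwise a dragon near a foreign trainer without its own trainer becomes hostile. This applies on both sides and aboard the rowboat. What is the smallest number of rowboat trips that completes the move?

Counting alone: each trip to the east bank takes at most 3 across and each return brings at least 1 back, so after t trips out (and t−1 returns) at most 3t − (t−1) of the 10 are across; that first reaches 10 at t = 5, so at least 9 crossings are needed.
The safety rule pushes this higher. Following every safe sequence of crossings, the most of the 10 that can be at the east bank as the rowboat arrives there on crossing 9 is 9 — never all 10.
So no plan with fewer than 11 crossings exists, and this one achieves 11:
1. dragon E and trainer E cross → the east bank.
2. trainer E crosses ← the west bank.
3. dragon A, dragon B, and dragon C cross → the east bank.
4. dragon E crosses ← the west bank.
5. trainer A, trainer B, and trainer C cross → the east bank.
6. dragon B and trainer B cross ← the west bank.
7. trainer B, trainer D, and trainer E cross → the east bank.
8. dragon C crosses ← the west bank.
9. dragon B and dragon E cross → the east bank.
10. dragon E crosses ← the west bank.
11. dragon C, dragon D, and dragon E cross → the east bank.

11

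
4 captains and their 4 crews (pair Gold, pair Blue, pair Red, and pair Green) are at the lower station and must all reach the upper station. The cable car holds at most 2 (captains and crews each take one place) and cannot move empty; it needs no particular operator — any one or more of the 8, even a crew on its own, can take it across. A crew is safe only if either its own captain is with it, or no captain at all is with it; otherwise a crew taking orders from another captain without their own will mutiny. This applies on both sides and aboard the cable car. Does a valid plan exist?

No

Following every safe sequence of crossings from the start, the most of the 8 that can be at the upper station as the cable car arrives there on crossings 1, 3, 5 is 2, 3, 4 respectively; the best ever achieved is 4 of 8.
From crossing 7 on, no configuration arises that was not already reachable earlier: only 44 distinct safe configurations (who is on which side, and where the cable car is) can ever be reached, none of them has everyone across, and every continuation just revisits them. So no valid plan exists.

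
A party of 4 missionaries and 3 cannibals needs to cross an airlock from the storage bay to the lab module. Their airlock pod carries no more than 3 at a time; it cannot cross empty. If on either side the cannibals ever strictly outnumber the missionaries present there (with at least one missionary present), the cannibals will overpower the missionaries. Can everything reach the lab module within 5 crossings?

Yes — this plan uses 5 crossings (≤ 5):
1. 3 cannibals → the lab module.  (the storage bay: 4M 0C; the lab module: 0M 3C)
2. 1 cannibal ← the storage bay.  (the storage bay: 4M 1C; the lab module: 0M 2C)
3. 3 missionaries → the lab module.  (the storage bay: 1M 1C; the lab module: 3M 2C)
4. 1 missionary ← the storage bay.  (the storage bay: 2M 1C; the lab module: 2M 2C)
5. 2 missionaries and 1 cannibal → the lab module.  (the storage bay: 0M 0C; the lab module: 4M 3C)

Yes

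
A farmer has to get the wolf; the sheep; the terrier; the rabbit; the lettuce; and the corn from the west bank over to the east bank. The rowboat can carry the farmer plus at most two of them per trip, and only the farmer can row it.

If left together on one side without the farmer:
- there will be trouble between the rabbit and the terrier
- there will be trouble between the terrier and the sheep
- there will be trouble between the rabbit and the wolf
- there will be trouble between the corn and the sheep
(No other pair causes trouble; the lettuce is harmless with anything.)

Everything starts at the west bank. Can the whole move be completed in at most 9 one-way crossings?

Yes

Yes — this plan uses 7 crossings (≤ 9):
1. Farmer goes to the east bank with the rabbit and the sheep.  [the west bank: the corn, the lettuce, the terrier, the wolf | the east bank: the rabbit, the sheep]
2. Farmer goes back to the west bank alone.  [the west bank: the corn, the lettuce, the terrier, the wolf | the east bank: the rabbit, the sheep]
3. Farmer goes to the east bank with the terrier and the wolf.  [the west bank: the corn, the lettuce | the east bank: the rabbit, the sheep, the terrier, the wolf]
4. Farmer goes back to the west bank with the rabbit and the sheep.  [the west bank: the corn, the lettuce, the rabbit, the sheep | the east bank: the terrier, the wolf]
5. Farmer goes to the east bank with the corn and the lettuce.  [the west bank: the rabbit, the sheep | the east bank: the corn, the lettuce, the terrier, the wolf]
6. Farmer goes back to the west bank alone.  [the west bank: the rabbit, the sheep | the east bank: the corn, the lettuce, the terrier, the wolf]
7. Farmer goes to the east bank with the rabbit and the sheep.  [the west bank: — | the east bank: the corn, the lettuce, the rabbit, the sheep, the terrier, the wolf]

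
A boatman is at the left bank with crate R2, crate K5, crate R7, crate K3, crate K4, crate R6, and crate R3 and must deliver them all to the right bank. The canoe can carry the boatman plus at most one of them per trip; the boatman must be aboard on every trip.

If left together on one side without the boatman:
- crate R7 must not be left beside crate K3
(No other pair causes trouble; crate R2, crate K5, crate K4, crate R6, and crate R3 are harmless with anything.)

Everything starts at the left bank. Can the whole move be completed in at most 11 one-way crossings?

No

Counting alone: the boatman can take at most 1 across per trip to the right bank, so moving all 7 needs at least 7 loaded trips out, with a return between consecutive ones — at least 13 crossings.
Since 11 < 13, 11 crossings cannot be enough. (The shortest complete plan in fact takes 13:)
1. Boatman goes to the right bank with crate R7.
2. Boatman goes back to the left bank alone.
3. Boatman goes to the right bank with crate R2.
4. Boatman goes back to the left bank alone.
5. Boatman goes to the right bank with crate K5.
6. Boatman goes back to the left bank alone.
7. Boatman goes to the right bank with crate K4.
8. Boatman goes back to the left bank alone.
9. Boatman goes to the right bank with crate R6.
10. Boatman goes back to the left bank alone.
11. Boatman goes to the right bank with crate R3.
12. Boatman goes back to the left bank alone.
13. Boatman goes to the right bank with crate K3.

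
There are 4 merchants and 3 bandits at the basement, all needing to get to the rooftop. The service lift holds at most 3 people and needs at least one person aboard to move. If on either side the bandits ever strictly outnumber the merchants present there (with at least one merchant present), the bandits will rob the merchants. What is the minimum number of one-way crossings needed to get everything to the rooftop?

5

Counting alone: each trip to the rooftop takes at most 3 across and each return brings at least 1 back, so after t trips out (and t−1 returns) at most 3t − (t−1) of the 7 are across; that first reaches 7 at t = 3, so at least 5 crossings are needed.
The plan below uses exactly 5 crossings, so it is optimal:
1. 3 bandits → the rooftop.  (the basement: 4M 0B; the rooftop: 0M 3B)
2. 1 bandit ← the basement.  (the basement: 4M 1B; the rooftop: 0M 2B)
3. 3 merchants → the rooftop.  (the basement: 1M 1B; the rooftop: 3M 2B)
4. 1 merchant ← the basement.  (the basement: 2M 1B; the rooftop: 2M 2B)
5. 2 merchants and 1 bandit → the rooftop.  (the basement: 0M 0B; the rooftop: 4M 3B)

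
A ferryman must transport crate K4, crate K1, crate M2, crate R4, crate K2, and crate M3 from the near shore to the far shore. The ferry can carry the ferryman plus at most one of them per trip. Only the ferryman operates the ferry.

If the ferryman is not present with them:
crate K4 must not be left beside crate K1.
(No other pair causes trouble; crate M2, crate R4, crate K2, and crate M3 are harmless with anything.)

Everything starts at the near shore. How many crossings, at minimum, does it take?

Counting alone: the ferryman can take at most 1 across per trip to the far shore, so moving all 6 needs at least 6 loaded trips out, with a return between consecutive ones — at least 11 crossings.
The plan below uses exactly 11 crossings, so it is optimal:
1. Ferryman goes to the far shore with crate K4.  [the near shore: crate K1, crate K2, crate M2, crate M3, crate R4 | the far shore: crate K4]
2. Ferryman goes back to the near shore alone.  [the near shore: crate K1, crate K2, crate M2, crate M3, crate R4 | the far shore: crate K4]
3. Ferryman goes to the far shore with crate M2.  [the near shore: crate K1, crate K2, crate M3, crate R4 | the far shore: crate K4, crate M2]
4. Ferryman goes back to the near shore alone.  [the near shore: crate K1, crate K2, crate M3, crate R4 | the far shore: crate K4, crate M2]
5. Ferryman goes to the far shore with crate R4.  [the near shore: crate K1, crate K2, crate M3 | the far shore: crate K4, crate M2, crate R4]
6. Ferryman goes back to the near shore alone.  [the near shore: crate K1, crate K2, crate M3 | the far shore: crate K4, crate M2, crate R4]
7. Ferryman goes to the far shore with crate K2.  [the near shore: crate K1, crate M3 | the far shore: crate K2, crate K4, crate M2, crate R4]
8. Ferryman goes back to the near shore alone.  [the near shore: crate K1, crate M3 | the far shore: crate K2, crate K4, crate M2, crate R4]
9. Ferryman goes to the far shore with crate M3.  [the near shore: crate K1 | the far shore: crate K2, crate K4, crate M2, crate M3, crate R4]
10. Ferryman goes back to the near shore alone.  [the near shore: crate K1 | the far shore: crate K2, crate K4, crate M2, crate M3, crate R4]
11. Ferryman goes to the far shore with crate K1.  [the near shore: — | the far shore: crate K1, crate K2, crate K4, crate M2, crate M3, crate R4]

11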